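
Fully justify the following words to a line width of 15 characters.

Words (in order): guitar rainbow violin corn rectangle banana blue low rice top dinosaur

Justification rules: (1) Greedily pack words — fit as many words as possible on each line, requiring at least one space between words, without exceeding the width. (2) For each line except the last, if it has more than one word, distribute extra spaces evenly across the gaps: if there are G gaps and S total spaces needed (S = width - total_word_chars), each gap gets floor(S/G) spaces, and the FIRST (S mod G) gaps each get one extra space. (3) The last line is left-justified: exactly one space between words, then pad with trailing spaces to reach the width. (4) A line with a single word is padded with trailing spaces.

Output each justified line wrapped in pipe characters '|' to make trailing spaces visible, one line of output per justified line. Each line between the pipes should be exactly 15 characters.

Answer: |guitar  rainbow|
|violin     corn|
|rectangle      |
|banana blue low|
|rice        top|
|dinosaur       |

Derivation:
Line 1: ['guitar', 'rainbow'] (min_width=14, slack=1)
Line 2: ['violin', 'corn'] (min_width=11, slack=4)
Line 3: ['rectangle'] (min_width=9, slack=6)
Line 4: ['banana', 'blue', 'low'] (min_width=15, slack=0)
Line 5: ['rice', 'top'] (min_width=8, slack=7)
Line 6: ['dinosaur'] (min_width=8, slack=7)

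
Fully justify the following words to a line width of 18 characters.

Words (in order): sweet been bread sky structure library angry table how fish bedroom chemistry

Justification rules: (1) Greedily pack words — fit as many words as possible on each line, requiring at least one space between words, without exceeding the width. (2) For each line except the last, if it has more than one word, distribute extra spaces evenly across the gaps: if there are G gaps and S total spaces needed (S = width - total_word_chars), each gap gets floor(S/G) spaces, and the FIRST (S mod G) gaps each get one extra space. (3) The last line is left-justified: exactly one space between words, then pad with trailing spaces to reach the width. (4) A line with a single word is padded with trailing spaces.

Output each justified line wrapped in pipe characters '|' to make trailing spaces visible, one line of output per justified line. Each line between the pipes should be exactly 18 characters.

Line 1: ['sweet', 'been', 'bread'] (min_width=16, slack=2)
Line 2: ['sky', 'structure'] (min_width=13, slack=5)
Line 3: ['library', 'angry'] (min_width=13, slack=5)
Line 4: ['table', 'how', 'fish'] (min_width=14, slack=4)
Line 5: ['bedroom', 'chemistry'] (min_width=17, slack=1)

Answer: |sweet  been  bread|
|sky      structure|
|library      angry|
|table   how   fish|
|bedroom chemistry |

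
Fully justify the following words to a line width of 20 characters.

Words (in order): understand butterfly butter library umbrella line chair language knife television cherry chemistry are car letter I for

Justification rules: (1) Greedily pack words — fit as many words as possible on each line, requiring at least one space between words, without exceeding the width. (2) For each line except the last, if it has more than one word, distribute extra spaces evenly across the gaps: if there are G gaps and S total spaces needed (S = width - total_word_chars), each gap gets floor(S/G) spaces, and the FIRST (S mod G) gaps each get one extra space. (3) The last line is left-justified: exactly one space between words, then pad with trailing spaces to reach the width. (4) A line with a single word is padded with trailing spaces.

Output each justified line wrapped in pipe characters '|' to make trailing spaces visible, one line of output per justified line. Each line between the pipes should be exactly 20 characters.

Line 1: ['understand', 'butterfly'] (min_width=20, slack=0)
Line 2: ['butter', 'library'] (min_width=14, slack=6)
Line 3: ['umbrella', 'line', 'chair'] (min_width=19, slack=1)
Line 4: ['language', 'knife'] (min_width=14, slack=6)
Line 5: ['television', 'cherry'] (min_width=17, slack=3)
Line 6: ['chemistry', 'are', 'car'] (min_width=17, slack=3)
Line 7: ['letter', 'I', 'for'] (min_width=12, slack=8)

Answer: |understand butterfly|
|butter       library|
|umbrella  line chair|
|language       knife|
|television    cherry|
|chemistry   are  car|
|letter I for        |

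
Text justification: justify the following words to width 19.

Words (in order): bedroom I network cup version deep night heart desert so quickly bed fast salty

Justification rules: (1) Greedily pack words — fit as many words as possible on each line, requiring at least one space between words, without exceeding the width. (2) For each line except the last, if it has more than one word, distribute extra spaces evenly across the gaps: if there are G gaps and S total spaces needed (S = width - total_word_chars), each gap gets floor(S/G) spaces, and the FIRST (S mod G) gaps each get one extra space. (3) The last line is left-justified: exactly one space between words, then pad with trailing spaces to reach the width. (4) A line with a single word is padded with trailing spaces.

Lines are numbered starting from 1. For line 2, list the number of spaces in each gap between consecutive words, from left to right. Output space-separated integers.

Answer: 3 2

Derivation:
Line 1: ['bedroom', 'I', 'network'] (min_width=17, slack=2)
Line 2: ['cup', 'version', 'deep'] (min_width=16, slack=3)
Line 3: ['night', 'heart', 'desert'] (min_width=18, slack=1)
Line 4: ['so', 'quickly', 'bed', 'fast'] (min_width=19, slack=0)
Line 5: ['salty'] (min_width=5, slack=14)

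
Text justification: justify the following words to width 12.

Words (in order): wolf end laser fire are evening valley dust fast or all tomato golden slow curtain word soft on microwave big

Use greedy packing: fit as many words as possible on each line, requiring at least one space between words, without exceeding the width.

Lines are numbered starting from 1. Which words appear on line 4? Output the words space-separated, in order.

Line 1: ['wolf', 'end'] (min_width=8, slack=4)
Line 2: ['laser', 'fire'] (min_width=10, slack=2)
Line 3: ['are', 'evening'] (min_width=11, slack=1)
Line 4: ['valley', 'dust'] (min_width=11, slack=1)
Line 5: ['fast', 'or', 'all'] (min_width=11, slack=1)
Line 6: ['tomato'] (min_width=6, slack=6)
Line 7: ['golden', 'slow'] (min_width=11, slack=1)
Line 8: ['curtain', 'word'] (min_width=12, slack=0)
Line 9: ['soft', 'on'] (min_width=7, slack=5)
Line 10: ['microwave'] (min_width=9, slack=3)
Line 11: ['big'] (min_width=3, slack=9)

Answer: valley dust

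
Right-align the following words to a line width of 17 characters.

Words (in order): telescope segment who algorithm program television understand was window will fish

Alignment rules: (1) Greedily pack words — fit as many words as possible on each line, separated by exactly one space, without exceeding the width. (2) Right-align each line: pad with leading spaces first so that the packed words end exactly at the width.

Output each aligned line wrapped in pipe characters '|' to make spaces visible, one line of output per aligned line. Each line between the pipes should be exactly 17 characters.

Answer: |telescope segment|
|    who algorithm|
|          program|
|       television|
|   understand was|
| window will fish|

Derivation:
Line 1: ['telescope', 'segment'] (min_width=17, slack=0)
Line 2: ['who', 'algorithm'] (min_width=13, slack=4)
Line 3: ['program'] (min_width=7, slack=10)
Line 4: ['television'] (min_width=10, slack=7)
Line 5: ['understand', 'was'] (min_width=14, slack=3)
Line 6: ['window', 'will', 'fish'] (min_width=16, slack=1)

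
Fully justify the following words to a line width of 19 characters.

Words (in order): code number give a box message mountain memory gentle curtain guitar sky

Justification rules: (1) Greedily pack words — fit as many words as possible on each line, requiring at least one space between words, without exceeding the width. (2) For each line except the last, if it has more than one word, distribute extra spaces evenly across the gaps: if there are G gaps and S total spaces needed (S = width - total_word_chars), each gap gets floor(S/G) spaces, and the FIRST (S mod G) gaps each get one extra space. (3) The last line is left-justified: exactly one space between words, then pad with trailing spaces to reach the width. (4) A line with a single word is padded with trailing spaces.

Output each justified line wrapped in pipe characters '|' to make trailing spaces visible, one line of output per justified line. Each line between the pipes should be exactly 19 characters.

Line 1: ['code', 'number', 'give', 'a'] (min_width=18, slack=1)
Line 2: ['box', 'message'] (min_width=11, slack=8)
Line 3: ['mountain', 'memory'] (min_width=15, slack=4)
Line 4: ['gentle', 'curtain'] (min_width=14, slack=5)
Line 5: ['guitar', 'sky'] (min_width=10, slack=9)

Answer: |code  number give a|
|box         message|
|mountain     memory|
|gentle      curtain|
|guitar sky         |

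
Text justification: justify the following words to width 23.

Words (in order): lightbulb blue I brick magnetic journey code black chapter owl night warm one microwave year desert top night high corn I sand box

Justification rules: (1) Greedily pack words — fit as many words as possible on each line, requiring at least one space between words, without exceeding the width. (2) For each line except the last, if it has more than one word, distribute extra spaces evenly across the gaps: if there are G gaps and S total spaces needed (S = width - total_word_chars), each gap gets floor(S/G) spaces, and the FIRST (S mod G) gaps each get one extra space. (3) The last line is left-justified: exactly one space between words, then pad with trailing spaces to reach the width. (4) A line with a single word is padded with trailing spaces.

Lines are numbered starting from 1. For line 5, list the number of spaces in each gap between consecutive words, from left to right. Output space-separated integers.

Line 1: ['lightbulb', 'blue', 'I', 'brick'] (min_width=22, slack=1)
Line 2: ['magnetic', 'journey', 'code'] (min_width=21, slack=2)
Line 3: ['black', 'chapter', 'owl', 'night'] (min_width=23, slack=0)
Line 4: ['warm', 'one', 'microwave', 'year'] (min_width=23, slack=0)
Line 5: ['desert', 'top', 'night', 'high'] (min_width=21, slack=2)
Line 6: ['corn', 'I', 'sand', 'box'] (min_width=15, slack=8)

Answer: 2 2 1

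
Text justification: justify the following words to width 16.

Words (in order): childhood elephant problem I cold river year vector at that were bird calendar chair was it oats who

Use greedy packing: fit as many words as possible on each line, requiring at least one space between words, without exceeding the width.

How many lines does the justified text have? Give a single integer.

Line 1: ['childhood'] (min_width=9, slack=7)
Line 2: ['elephant', 'problem'] (min_width=16, slack=0)
Line 3: ['I', 'cold', 'river'] (min_width=12, slack=4)
Line 4: ['year', 'vector', 'at'] (min_width=14, slack=2)
Line 5: ['that', 'were', 'bird'] (min_width=14, slack=2)
Line 6: ['calendar', 'chair'] (min_width=14, slack=2)
Line 7: ['was', 'it', 'oats', 'who'] (min_width=15, slack=1)
Total lines: 7

Answer: 7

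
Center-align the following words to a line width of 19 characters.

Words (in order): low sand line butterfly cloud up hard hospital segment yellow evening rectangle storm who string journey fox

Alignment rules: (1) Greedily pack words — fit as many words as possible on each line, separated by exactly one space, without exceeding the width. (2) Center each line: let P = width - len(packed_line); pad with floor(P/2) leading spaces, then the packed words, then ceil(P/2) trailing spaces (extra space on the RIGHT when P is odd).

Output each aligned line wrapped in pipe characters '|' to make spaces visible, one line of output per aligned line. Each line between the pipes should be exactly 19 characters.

Answer: |   low sand line   |
|butterfly cloud up |
|   hard hospital   |
|  segment yellow   |
| evening rectangle |
| storm who string  |
|    journey fox    |

Derivation:
Line 1: ['low', 'sand', 'line'] (min_width=13, slack=6)
Line 2: ['butterfly', 'cloud', 'up'] (min_width=18, slack=1)
Line 3: ['hard', 'hospital'] (min_width=13, slack=6)
Line 4: ['segment', 'yellow'] (min_width=14, slack=5)
Line 5: ['evening', 'rectangle'] (min_width=17, slack=2)
Line 6: ['storm', 'who', 'string'] (min_width=16, slack=3)
Line 7: ['journey', 'fox'] (min_width=11, slack=8)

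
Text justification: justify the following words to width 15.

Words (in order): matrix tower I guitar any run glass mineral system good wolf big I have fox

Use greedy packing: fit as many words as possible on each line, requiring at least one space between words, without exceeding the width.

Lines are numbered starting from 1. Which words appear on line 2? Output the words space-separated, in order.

Answer: guitar any run

Derivation:
Line 1: ['matrix', 'tower', 'I'] (min_width=14, slack=1)
Line 2: ['guitar', 'any', 'run'] (min_width=14, slack=1)
Line 3: ['glass', 'mineral'] (min_width=13, slack=2)
Line 4: ['system', 'good'] (min_width=11, slack=4)
Line 5: ['wolf', 'big', 'I', 'have'] (min_width=15, slack=0)
Line 6: ['fox'] (min_width=3, slack=12)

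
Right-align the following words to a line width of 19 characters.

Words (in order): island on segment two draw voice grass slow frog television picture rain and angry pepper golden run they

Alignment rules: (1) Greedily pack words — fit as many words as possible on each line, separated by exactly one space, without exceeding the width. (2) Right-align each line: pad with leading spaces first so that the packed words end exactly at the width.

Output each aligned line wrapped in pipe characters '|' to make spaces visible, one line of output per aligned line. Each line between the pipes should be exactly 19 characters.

Answer: |  island on segment|
|     two draw voice|
|    grass slow frog|
| television picture|
|     rain and angry|
|  pepper golden run|
|               they|

Derivation:
Line 1: ['island', 'on', 'segment'] (min_width=17, slack=2)
Line 2: ['two', 'draw', 'voice'] (min_width=14, slack=5)
Line 3: ['grass', 'slow', 'frog'] (min_width=15, slack=4)
Line 4: ['television', 'picture'] (min_width=18, slack=1)
Line 5: ['rain', 'and', 'angry'] (min_width=14, slack=5)
Line 6: ['pepper', 'golden', 'run'] (min_width=17, slack=2)
Line 7: ['they'] (min_width=4, slack=15)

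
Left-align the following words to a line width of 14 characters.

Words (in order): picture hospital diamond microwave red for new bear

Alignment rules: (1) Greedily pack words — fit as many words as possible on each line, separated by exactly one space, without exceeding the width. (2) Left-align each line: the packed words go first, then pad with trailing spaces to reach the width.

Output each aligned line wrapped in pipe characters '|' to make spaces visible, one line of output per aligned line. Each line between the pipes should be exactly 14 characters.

Line 1: ['picture'] (min_width=7, slack=7)
Line 2: ['hospital'] (min_width=8, slack=6)
Line 3: ['diamond'] (min_width=7, slack=7)
Line 4: ['microwave', 'red'] (min_width=13, slack=1)
Line 5: ['for', 'new', 'bear'] (min_width=12, slack=2)

Answer: |picture       |
|hospital      |
|diamond       |
|microwave red |
|for new bear  |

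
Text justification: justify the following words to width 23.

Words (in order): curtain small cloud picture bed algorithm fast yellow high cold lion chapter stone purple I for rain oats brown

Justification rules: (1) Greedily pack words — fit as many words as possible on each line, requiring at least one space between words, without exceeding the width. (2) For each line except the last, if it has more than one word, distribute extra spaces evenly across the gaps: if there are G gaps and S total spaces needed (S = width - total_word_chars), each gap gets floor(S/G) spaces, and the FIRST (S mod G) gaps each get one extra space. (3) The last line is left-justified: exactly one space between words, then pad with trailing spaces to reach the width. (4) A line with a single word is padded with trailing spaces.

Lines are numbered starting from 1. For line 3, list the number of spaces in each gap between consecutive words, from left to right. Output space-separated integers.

Answer: 2 2 1

Derivation:
Line 1: ['curtain', 'small', 'cloud'] (min_width=19, slack=4)
Line 2: ['picture', 'bed', 'algorithm'] (min_width=21, slack=2)
Line 3: ['fast', 'yellow', 'high', 'cold'] (min_width=21, slack=2)
Line 4: ['lion', 'chapter', 'stone'] (min_width=18, slack=5)
Line 5: ['purple', 'I', 'for', 'rain', 'oats'] (min_width=22, slack=1)
Line 6: ['brown'] (min_width=5, slack=18)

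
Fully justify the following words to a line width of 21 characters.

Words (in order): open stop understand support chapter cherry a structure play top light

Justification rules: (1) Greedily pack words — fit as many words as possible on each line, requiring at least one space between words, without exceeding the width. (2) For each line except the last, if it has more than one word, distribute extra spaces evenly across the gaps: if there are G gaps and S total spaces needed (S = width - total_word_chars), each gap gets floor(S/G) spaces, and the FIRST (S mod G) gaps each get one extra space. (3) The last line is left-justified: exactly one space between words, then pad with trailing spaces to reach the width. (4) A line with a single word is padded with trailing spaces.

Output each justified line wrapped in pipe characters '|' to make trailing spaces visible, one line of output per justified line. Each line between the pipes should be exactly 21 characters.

Answer: |open  stop understand|
|support       chapter|
|cherry   a  structure|
|play top light       |

Derivation:
Line 1: ['open', 'stop', 'understand'] (min_width=20, slack=1)
Line 2: ['support', 'chapter'] (min_width=15, slack=6)
Line 3: ['cherry', 'a', 'structure'] (min_width=18, slack=3)
Line 4: ['play', 'top', 'light'] (min_width=14, slack=7)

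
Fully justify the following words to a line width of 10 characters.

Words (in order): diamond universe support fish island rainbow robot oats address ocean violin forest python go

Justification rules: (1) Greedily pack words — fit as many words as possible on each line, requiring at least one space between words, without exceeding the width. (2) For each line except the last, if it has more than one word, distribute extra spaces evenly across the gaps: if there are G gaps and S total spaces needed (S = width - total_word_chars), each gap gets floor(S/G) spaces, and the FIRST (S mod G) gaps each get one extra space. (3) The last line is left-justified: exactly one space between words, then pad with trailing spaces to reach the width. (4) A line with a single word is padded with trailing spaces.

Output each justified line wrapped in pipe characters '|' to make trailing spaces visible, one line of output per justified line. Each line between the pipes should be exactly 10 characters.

Answer: |diamond   |
|universe  |
|support   |
|fish      |
|island    |
|rainbow   |
|robot oats|
|address   |
|ocean     |
|violin    |
|forest    |
|python go |

Derivation:
Line 1: ['diamond'] (min_width=7, slack=3)
Line 2: ['universe'] (min_width=8, slack=2)
Line 3: ['support'] (min_width=7, slack=3)
Line 4: ['fish'] (min_width=4, slack=6)
Line 5: ['island'] (min_width=6, slack=4)
Line 6: ['rainbow'] (min_width=7, slack=3)
Line 7: ['robot', 'oats'] (min_width=10, slack=0)
Line 8: ['address'] (min_width=7, slack=3)
Line 9: ['ocean'] (min_width=5, slack=5)
Line 10: ['violin'] (min_width=6, slack=4)
Line 11: ['forest'] (min_width=6, slack=4)
Line 12: ['python', 'go'] (min_width=9, slack=1)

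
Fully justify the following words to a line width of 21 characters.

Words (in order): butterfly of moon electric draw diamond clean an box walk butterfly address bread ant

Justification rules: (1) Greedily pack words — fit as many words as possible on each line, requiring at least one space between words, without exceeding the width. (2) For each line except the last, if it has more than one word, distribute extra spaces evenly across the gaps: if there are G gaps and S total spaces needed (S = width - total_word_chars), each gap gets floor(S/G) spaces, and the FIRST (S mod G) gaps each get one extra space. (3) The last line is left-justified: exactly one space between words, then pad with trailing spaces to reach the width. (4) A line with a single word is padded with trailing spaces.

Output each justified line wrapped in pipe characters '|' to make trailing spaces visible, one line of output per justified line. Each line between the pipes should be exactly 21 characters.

Line 1: ['butterfly', 'of', 'moon'] (min_width=17, slack=4)
Line 2: ['electric', 'draw', 'diamond'] (min_width=21, slack=0)
Line 3: ['clean', 'an', 'box', 'walk'] (min_width=17, slack=4)
Line 4: ['butterfly', 'address'] (min_width=17, slack=4)
Line 5: ['bread', 'ant'] (min_width=9, slack=12)

Answer: |butterfly   of   moon|
|electric draw diamond|
|clean   an  box  walk|
|butterfly     address|
|bread ant            |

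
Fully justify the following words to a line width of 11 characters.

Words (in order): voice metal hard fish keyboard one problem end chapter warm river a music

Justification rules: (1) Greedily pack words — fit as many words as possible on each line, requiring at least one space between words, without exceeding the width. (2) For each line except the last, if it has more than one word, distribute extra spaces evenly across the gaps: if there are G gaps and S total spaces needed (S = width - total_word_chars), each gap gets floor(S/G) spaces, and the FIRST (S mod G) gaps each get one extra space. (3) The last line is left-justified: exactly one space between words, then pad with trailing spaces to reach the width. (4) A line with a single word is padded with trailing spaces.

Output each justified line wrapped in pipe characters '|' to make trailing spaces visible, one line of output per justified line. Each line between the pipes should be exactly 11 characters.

Line 1: ['voice', 'metal'] (min_width=11, slack=0)
Line 2: ['hard', 'fish'] (min_width=9, slack=2)
Line 3: ['keyboard'] (min_width=8, slack=3)
Line 4: ['one', 'problem'] (min_width=11, slack=0)
Line 5: ['end', 'chapter'] (min_width=11, slack=0)
Line 6: ['warm', 'river'] (min_width=10, slack=1)
Line 7: ['a', 'music'] (min_width=7, slack=4)

Answer: |voice metal|
|hard   fish|
|keyboard   |
|one problem|
|end chapter|
|warm  river|
|a music    |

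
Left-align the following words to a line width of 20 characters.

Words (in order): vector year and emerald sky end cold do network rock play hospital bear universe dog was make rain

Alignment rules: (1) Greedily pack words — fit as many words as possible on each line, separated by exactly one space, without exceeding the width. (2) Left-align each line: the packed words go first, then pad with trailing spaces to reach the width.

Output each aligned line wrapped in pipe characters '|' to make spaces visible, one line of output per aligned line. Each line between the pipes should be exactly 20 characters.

Answer: |vector year and     |
|emerald sky end cold|
|do network rock play|
|hospital bear       |
|universe dog was    |
|make rain           |

Derivation:
Line 1: ['vector', 'year', 'and'] (min_width=15, slack=5)
Line 2: ['emerald', 'sky', 'end', 'cold'] (min_width=20, slack=0)
Line 3: ['do', 'network', 'rock', 'play'] (min_width=20, slack=0)
Line 4: ['hospital', 'bear'] (min_width=13, slack=7)
Line 5: ['universe', 'dog', 'was'] (min_width=16, slack=4)
Line 6: ['make', 'rain'] (min_width=9, slack=11)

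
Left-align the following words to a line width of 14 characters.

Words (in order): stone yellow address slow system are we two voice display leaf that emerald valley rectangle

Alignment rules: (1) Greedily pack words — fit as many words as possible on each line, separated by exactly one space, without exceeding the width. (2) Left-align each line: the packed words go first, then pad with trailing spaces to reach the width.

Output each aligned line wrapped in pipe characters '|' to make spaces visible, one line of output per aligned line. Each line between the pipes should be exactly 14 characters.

Line 1: ['stone', 'yellow'] (min_width=12, slack=2)
Line 2: ['address', 'slow'] (min_width=12, slack=2)
Line 3: ['system', 'are', 'we'] (min_width=13, slack=1)
Line 4: ['two', 'voice'] (min_width=9, slack=5)
Line 5: ['display', 'leaf'] (min_width=12, slack=2)
Line 6: ['that', 'emerald'] (min_width=12, slack=2)
Line 7: ['valley'] (min_width=6, slack=8)
Line 8: ['rectangle'] (min_width=9, slack=5)

Answer: |stone yellow  |
|address slow  |
|system are we |
|two voice     |
|display leaf  |
|that emerald  |
|valley        |
|rectangle     |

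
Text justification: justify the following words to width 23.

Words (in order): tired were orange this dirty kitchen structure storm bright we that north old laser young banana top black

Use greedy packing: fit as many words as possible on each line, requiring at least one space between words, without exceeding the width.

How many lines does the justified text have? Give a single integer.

Line 1: ['tired', 'were', 'orange', 'this'] (min_width=22, slack=1)
Line 2: ['dirty', 'kitchen', 'structure'] (min_width=23, slack=0)
Line 3: ['storm', 'bright', 'we', 'that'] (min_width=20, slack=3)
Line 4: ['north', 'old', 'laser', 'young'] (min_width=21, slack=2)
Line 5: ['banana', 'top', 'black'] (min_width=16, slack=7)
Total lines: 5

Answer: 5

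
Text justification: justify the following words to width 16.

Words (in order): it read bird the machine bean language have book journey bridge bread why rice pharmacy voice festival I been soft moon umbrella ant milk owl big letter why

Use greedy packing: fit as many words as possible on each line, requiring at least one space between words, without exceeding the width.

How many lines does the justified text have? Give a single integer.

Line 1: ['it', 'read', 'bird', 'the'] (min_width=16, slack=0)
Line 2: ['machine', 'bean'] (min_width=12, slack=4)
Line 3: ['language', 'have'] (min_width=13, slack=3)
Line 4: ['book', 'journey'] (min_width=12, slack=4)
Line 5: ['bridge', 'bread', 'why'] (min_width=16, slack=0)
Line 6: ['rice', 'pharmacy'] (min_width=13, slack=3)
Line 7: ['voice', 'festival', 'I'] (min_width=16, slack=0)
Line 8: ['been', 'soft', 'moon'] (min_width=14, slack=2)
Line 9: ['umbrella', 'ant'] (min_width=12, slack=4)
Line 10: ['milk', 'owl', 'big'] (min_width=12, slack=4)
Line 11: ['letter', 'why'] (min_width=10, slack=6)
Total lines: 11

Answer: 11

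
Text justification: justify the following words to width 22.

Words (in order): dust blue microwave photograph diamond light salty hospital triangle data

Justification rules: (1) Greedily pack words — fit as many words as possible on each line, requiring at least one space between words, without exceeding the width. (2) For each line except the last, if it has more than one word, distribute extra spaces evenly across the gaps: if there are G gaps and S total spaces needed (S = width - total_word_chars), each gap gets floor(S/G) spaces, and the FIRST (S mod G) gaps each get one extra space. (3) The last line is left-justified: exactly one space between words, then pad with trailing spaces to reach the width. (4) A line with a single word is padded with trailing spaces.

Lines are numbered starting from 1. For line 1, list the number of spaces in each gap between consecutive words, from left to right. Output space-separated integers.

Line 1: ['dust', 'blue', 'microwave'] (min_width=19, slack=3)
Line 2: ['photograph', 'diamond'] (min_width=18, slack=4)
Line 3: ['light', 'salty', 'hospital'] (min_width=20, slack=2)
Line 4: ['triangle', 'data'] (min_width=13, slack=9)

Answer: 3 2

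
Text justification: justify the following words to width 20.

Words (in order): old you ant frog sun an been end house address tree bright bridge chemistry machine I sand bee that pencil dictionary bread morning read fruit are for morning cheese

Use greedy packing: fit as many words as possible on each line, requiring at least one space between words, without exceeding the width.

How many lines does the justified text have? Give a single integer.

Line 1: ['old', 'you', 'ant', 'frog', 'sun'] (min_width=20, slack=0)
Line 2: ['an', 'been', 'end', 'house'] (min_width=17, slack=3)
Line 3: ['address', 'tree', 'bright'] (min_width=19, slack=1)
Line 4: ['bridge', 'chemistry'] (min_width=16, slack=4)
Line 5: ['machine', 'I', 'sand', 'bee'] (min_width=18, slack=2)
Line 6: ['that', 'pencil'] (min_width=11, slack=9)
Line 7: ['dictionary', 'bread'] (min_width=16, slack=4)
Line 8: ['morning', 'read', 'fruit'] (min_width=18, slack=2)
Line 9: ['are', 'for', 'morning'] (min_width=15, slack=5)
Line 10: ['cheese'] (min_width=6, slack=14)
Total lines: 10

Answer: 10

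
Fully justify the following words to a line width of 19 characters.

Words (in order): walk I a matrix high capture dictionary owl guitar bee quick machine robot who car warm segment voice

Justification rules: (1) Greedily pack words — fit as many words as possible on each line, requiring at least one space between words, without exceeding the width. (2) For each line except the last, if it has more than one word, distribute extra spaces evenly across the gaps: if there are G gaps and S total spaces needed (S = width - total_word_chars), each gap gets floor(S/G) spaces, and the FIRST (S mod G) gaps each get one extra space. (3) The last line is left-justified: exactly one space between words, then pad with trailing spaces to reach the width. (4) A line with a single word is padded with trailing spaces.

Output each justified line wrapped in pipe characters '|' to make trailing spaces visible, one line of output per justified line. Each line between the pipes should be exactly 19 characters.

Line 1: ['walk', 'I', 'a', 'matrix'] (min_width=15, slack=4)
Line 2: ['high', 'capture'] (min_width=12, slack=7)
Line 3: ['dictionary', 'owl'] (min_width=14, slack=5)
Line 4: ['guitar', 'bee', 'quick'] (min_width=16, slack=3)
Line 5: ['machine', 'robot', 'who'] (min_width=17, slack=2)
Line 6: ['car', 'warm', 'segment'] (min_width=16, slack=3)
Line 7: ['voice'] (min_width=5, slack=14)

Answer: |walk   I  a  matrix|
|high        capture|
|dictionary      owl|
|guitar   bee  quick|
|machine  robot  who|
|car   warm  segment|
|voice              |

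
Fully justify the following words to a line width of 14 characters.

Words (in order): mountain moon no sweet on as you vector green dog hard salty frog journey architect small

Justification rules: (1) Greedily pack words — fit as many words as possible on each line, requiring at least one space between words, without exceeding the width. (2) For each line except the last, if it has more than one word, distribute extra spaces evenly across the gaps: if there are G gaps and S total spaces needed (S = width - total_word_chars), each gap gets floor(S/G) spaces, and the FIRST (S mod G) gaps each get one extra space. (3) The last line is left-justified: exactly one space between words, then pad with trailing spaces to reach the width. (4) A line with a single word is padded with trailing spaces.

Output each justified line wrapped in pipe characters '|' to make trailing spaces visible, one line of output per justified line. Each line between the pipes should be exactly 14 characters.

Line 1: ['mountain', 'moon'] (min_width=13, slack=1)
Line 2: ['no', 'sweet', 'on', 'as'] (min_width=14, slack=0)
Line 3: ['you', 'vector'] (min_width=10, slack=4)
Line 4: ['green', 'dog', 'hard'] (min_width=14, slack=0)
Line 5: ['salty', 'frog'] (min_width=10, slack=4)
Line 6: ['journey'] (min_width=7, slack=7)
Line 7: ['architect'] (min_width=9, slack=5)
Line 8: ['small'] (min_width=5, slack=9)

Answer: |mountain  moon|
|no sweet on as|
|you     vector|
|green dog hard|
|salty     frog|
|journey       |
|architect     |
|small         |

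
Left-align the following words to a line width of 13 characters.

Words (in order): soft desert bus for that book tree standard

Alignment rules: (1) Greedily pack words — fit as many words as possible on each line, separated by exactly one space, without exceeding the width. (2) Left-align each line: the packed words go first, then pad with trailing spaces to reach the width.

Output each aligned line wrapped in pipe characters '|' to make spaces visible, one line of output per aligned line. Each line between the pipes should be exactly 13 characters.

Answer: |soft desert  |
|bus for that |
|book tree    |
|standard     |

Derivation:
Line 1: ['soft', 'desert'] (min_width=11, slack=2)
Line 2: ['bus', 'for', 'that'] (min_width=12, slack=1)
Line 3: ['book', 'tree'] (min_width=9, slack=4)
Line 4: ['standard'] (min_width=8, slack=5)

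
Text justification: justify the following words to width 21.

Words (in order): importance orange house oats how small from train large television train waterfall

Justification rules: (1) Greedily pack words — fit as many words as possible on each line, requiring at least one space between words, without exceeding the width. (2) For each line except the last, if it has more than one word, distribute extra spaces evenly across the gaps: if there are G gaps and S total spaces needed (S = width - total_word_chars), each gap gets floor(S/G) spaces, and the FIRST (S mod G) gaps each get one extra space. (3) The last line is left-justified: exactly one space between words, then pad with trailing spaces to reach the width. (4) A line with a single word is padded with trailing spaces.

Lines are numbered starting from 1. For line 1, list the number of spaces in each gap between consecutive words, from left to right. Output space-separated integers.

Answer: 5

Derivation:
Line 1: ['importance', 'orange'] (min_width=17, slack=4)
Line 2: ['house', 'oats', 'how', 'small'] (min_width=20, slack=1)
Line 3: ['from', 'train', 'large'] (min_width=16, slack=5)
Line 4: ['television', 'train'] (min_width=16, slack=5)
Line 5: ['waterfall'] (min_width=9, slack=12)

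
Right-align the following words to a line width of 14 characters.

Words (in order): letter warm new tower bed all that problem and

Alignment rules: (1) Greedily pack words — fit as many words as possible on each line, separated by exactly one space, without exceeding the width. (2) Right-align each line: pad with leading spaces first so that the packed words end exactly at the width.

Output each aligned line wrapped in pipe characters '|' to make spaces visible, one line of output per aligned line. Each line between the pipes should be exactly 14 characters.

Answer: |   letter warm|
| new tower bed|
|      all that|
|   problem and|

Derivation:
Line 1: ['letter', 'warm'] (min_width=11, slack=3)
Line 2: ['new', 'tower', 'bed'] (min_width=13, slack=1)
Line 3: ['all', 'that'] (min_width=8, slack=6)
Line 4: ['problem', 'and'] (min_width=11, slack=3)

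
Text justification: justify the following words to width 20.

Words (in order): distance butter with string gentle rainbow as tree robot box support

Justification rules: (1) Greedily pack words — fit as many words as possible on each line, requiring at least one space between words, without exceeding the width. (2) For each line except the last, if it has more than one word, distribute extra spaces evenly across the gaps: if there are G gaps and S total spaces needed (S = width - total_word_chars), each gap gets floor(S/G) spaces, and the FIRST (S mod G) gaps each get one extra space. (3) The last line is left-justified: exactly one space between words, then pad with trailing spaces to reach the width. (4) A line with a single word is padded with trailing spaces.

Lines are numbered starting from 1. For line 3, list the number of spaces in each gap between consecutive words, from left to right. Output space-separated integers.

Line 1: ['distance', 'butter', 'with'] (min_width=20, slack=0)
Line 2: ['string', 'gentle'] (min_width=13, slack=7)
Line 3: ['rainbow', 'as', 'tree'] (min_width=15, slack=5)
Line 4: ['robot', 'box', 'support'] (min_width=17, slack=3)

Answer: 4 3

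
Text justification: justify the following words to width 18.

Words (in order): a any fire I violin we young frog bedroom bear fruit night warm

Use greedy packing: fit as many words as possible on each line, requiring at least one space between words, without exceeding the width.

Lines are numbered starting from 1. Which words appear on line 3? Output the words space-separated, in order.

Answer: frog bedroom bear

Derivation:
Line 1: ['a', 'any', 'fire', 'I'] (min_width=12, slack=6)
Line 2: ['violin', 'we', 'young'] (min_width=15, slack=3)
Line 3: ['frog', 'bedroom', 'bear'] (min_width=17, slack=1)
Line 4: ['fruit', 'night', 'warm'] (min_width=16, slack=2)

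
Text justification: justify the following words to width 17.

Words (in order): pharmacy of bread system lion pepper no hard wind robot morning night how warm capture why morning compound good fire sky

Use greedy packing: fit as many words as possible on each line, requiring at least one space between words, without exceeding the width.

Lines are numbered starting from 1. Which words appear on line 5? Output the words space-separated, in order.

Answer: morning night how

Derivation:
Line 1: ['pharmacy', 'of', 'bread'] (min_width=17, slack=0)
Line 2: ['system', 'lion'] (min_width=11, slack=6)
Line 3: ['pepper', 'no', 'hard'] (min_width=14, slack=3)
Line 4: ['wind', 'robot'] (min_width=10, slack=7)
Line 5: ['morning', 'night', 'how'] (min_width=17, slack=0)
Line 6: ['warm', 'capture', 'why'] (min_width=16, slack=1)
Line 7: ['morning', 'compound'] (min_width=16, slack=1)
Line 8: ['good', 'fire', 'sky'] (min_width=13, slack=4)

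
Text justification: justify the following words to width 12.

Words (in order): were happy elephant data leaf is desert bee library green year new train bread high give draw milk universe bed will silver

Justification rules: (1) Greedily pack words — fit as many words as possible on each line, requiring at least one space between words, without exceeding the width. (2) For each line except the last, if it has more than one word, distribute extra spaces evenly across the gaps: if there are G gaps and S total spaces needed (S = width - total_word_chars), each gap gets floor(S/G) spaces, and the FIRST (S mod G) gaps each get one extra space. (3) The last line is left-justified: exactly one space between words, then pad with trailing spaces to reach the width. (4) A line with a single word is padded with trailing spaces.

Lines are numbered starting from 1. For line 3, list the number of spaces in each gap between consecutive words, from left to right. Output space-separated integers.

Line 1: ['were', 'happy'] (min_width=10, slack=2)
Line 2: ['elephant'] (min_width=8, slack=4)
Line 3: ['data', 'leaf', 'is'] (min_width=12, slack=0)
Line 4: ['desert', 'bee'] (min_width=10, slack=2)
Line 5: ['library'] (min_width=7, slack=5)
Line 6: ['green', 'year'] (min_width=10, slack=2)
Line 7: ['new', 'train'] (min_width=9, slack=3)
Line 8: ['bread', 'high'] (min_width=10, slack=2)
Line 9: ['give', 'draw'] (min_width=9, slack=3)
Line 10: ['milk'] (min_width=4, slack=8)
Line 11: ['universe', 'bed'] (min_width=12, slack=0)
Line 12: ['will', 'silver'] (min_width=11, slack=1)

Answer: 1 1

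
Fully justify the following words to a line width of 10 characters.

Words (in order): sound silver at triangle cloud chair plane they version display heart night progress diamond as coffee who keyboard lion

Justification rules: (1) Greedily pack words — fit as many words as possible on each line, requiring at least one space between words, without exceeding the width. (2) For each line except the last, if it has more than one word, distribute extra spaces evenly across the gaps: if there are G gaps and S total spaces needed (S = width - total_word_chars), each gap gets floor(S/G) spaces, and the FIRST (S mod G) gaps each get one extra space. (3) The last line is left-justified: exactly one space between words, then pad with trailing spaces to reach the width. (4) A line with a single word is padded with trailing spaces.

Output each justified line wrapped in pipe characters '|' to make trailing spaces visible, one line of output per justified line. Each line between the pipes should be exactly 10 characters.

Line 1: ['sound'] (min_width=5, slack=5)
Line 2: ['silver', 'at'] (min_width=9, slack=1)
Line 3: ['triangle'] (min_width=8, slack=2)
Line 4: ['cloud'] (min_width=5, slack=5)
Line 5: ['chair'] (min_width=5, slack=5)
Line 6: ['plane', 'they'] (min_width=10, slack=0)
Line 7: ['version'] (min_width=7, slack=3)
Line 8: ['display'] (min_width=7, slack=3)
Line 9: ['heart'] (min_width=5, slack=5)
Line 10: ['night'] (min_width=5, slack=5)
Line 11: ['progress'] (min_width=8, slack=2)
Line 12: ['diamond', 'as'] (min_width=10, slack=0)
Line 13: ['coffee', 'who'] (min_width=10, slack=0)
Line 14: ['keyboard'] (min_width=8, slack=2)
Line 15: ['lion'] (min_width=4, slack=6)

Answer: |sound     |
|silver  at|
|triangle  |
|cloud     |
|chair     |
|plane they|
|version   |
|display   |
|heart     |
|night     |
|progress  |
|diamond as|
|coffee who|
|keyboard  |
|lion      |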